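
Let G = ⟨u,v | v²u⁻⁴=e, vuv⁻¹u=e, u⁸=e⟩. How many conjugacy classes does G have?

The conjugacy classes (representative and size) are:
  [e] (size 1), [u⁷] (size 2), [u²] (size 2), [u⁵] (size 2), [u⁴] (size 1), [u²v⁻¹] (size 4), [u³v] (size 4).
Class equation: 1 + 2 + 2 + 2 + 1 + 4 + 4 = 16 = |G|. So G has 7 conjugacy classes.

Answer: 7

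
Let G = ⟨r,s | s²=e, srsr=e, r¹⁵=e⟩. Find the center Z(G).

An element z ∈ Z(G) iff z commutes with every generator.
For example e is central: e·r = r = r·e; e·s = s = s·e.
Whereas r ∉ Z(G) since r·s = rs ≠ r¹⁴s = s·r.
Checking each of the 30 elements this way gives Z(G) = {e}, of order 1.

Answer: {e}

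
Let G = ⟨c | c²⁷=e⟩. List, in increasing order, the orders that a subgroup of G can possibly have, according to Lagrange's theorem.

|G| = 27 = 3³. By Lagrange's theorem the order of any subgroup divides 27; the divisors of 27 are 1, 3, 9, 27.

Answer: 1, 3, 9, 27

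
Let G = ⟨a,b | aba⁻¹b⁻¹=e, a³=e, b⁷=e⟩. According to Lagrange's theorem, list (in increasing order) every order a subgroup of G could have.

|G| = 21 = 3 · 7. By Lagrange's theorem the order of any subgroup divides 21; the divisors of 21 are 1, 3, 7, 21.

Answer: 1, 3, 7, 21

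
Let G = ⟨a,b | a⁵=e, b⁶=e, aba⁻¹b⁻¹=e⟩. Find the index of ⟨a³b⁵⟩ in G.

First find ord(a³b⁵) by computing successive powers:
  (a³b⁵)¹ = a³b⁵, (a³b⁵)² = ab⁴, (a³b⁵)³ = a⁴b³, (a³b⁵)⁴ = a²b², (a³b⁵)⁵ = b, (a³b⁵)⁶ = a³, (a³b⁵)⁷ = ab⁵, (a³b⁵)⁸ = a⁴b⁴, (a³b⁵)⁹ = a²b³, (a³b⁵)¹⁰ = b², (a³b⁵)¹¹ = a³b, (a³b⁵)¹² = a, (a³b⁵)¹³ = a⁴b⁵, (a³b⁵)¹⁴ = a²b⁴, (a³b⁵)¹⁵ = b³, (a³b⁵)¹⁶ = a³b², (a³b⁵)¹⁷ = ab, (a³b⁵)¹⁸ = a⁴, (a³b⁵)¹⁹ = a²b⁵, (a³b⁵)²⁰ = b⁴, (a³b⁵)²¹ = a³b³, (a³b⁵)²² = ab², (a³b⁵)²³ = a⁴b, (a³b⁵)²⁴ = a², (a³b⁵)²⁵ = b⁵, (a³b⁵)²⁶ = a³b⁴, (a³b⁵)²⁷ = ab³, (a³b⁵)²⁸ = a⁴b², (a³b⁵)²⁹ = a²b, (a³b⁵)³⁰ = e.
So |⟨a³b⁵⟩| = ord(a³b⁵) = 30. With |G| = 30, by Lagrange [G : ⟨a³b⁵⟩] = 30/30 = 1.

Answer: 1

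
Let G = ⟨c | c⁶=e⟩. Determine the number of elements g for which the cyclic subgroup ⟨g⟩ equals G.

G is cyclic of order 6. An element generates G iff its order is 6, and a cyclic group of order 6 has exactly φ(6) = 2 such elements.

Answer: 2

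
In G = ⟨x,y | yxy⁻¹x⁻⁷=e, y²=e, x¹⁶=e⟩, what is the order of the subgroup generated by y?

|⟨y⟩| equals the order of y. Compute successive powers until reaching e:
  y¹ = y, y² = e.
The smallest positive k with yᵏ = e is 2, so |⟨y⟩| = 2.

Answer: 2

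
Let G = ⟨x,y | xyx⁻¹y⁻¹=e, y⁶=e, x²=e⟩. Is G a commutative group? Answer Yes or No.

Each pair of generators commutes: x·y = xy = y·x. Since the generators pairwise commute, every element of G commutes with every other, so G is abelian.

Answer: Yes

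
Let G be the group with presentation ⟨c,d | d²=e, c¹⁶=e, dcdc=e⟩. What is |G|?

Enumerate words in the generators, reducing via the relations: the distinct elements are
  {c, d, e, cd, c², c³, c⁴, c⁵, c⁶, c⁷, c⁸, c⁹, c²d, c³d, c¹², c¹³, c¹¹, c¹⁰, c¹⁴, c¹⁵, c⁴d, c⁵d, c⁶d, c⁷d, c⁸d, c⁹d, c¹²d, c¹³d, c¹¹d, c¹⁰d, c¹⁴d, c¹⁵d}.
No further products give new elements, so |G| = 32.

Answer: 32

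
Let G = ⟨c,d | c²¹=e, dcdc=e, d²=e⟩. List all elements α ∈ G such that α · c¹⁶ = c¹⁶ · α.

⟨c¹⁶⟩ ⊆ C_G(c¹⁶) since powers of c¹⁶ commute with c¹⁶; so |C_G(c¹⁶)| ≥ |⟨c¹⁶⟩| = 21.
By orbit–stabilizer, |C_G(c¹⁶)| = |G| / |conj. class of c¹⁶| = 42 / 2 = 21.
The 21 elements commuting with c¹⁶ are {e, c, c², c³, c⁴, c⁵, c⁶, c⁷, c⁸, c⁹, c¹⁰, c¹¹, c¹², c¹³, c¹⁴, c¹⁵, c¹⁶, c¹⁷, c¹⁸, c¹⁹, c²⁰}.

Answer: {e, c, c², c³, c⁴, c⁵, c⁶, c⁷, c⁸, c⁹, c¹⁰, c¹¹, c¹², c¹³, c¹⁴, c¹⁵, c¹⁶, c¹⁷, c¹⁸, c¹⁹, c²⁰}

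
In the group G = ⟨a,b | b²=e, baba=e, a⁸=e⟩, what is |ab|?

Compute successive powers until reaching e:
  (ab)¹ = ab, (ab)² = e.
The smallest positive k with (ab)ᵏ = e is 2.

Answer: 2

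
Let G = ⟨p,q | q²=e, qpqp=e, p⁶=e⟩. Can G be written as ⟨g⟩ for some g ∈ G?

Every cyclic group is abelian. But p·q = pq while q·p = p⁵q, so p·q ≠ q·p and G is not abelian. Hence G is not cyclic.

Answer: No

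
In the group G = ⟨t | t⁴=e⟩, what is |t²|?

Compute successive powers until reaching e:
  (t²)¹ = t², (t²)² = e.
The smallest positive k with (t²)ᵏ = e is 2.

Answer: 2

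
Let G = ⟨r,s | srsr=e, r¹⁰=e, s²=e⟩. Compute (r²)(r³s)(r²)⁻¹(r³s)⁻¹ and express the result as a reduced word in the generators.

[(r²), (r³s)] = (r²)·(r³s)·(r²)⁻¹·(r³s)⁻¹.
  (r²) · (r³s) = r⁵s
  (r⁵s) · (r⁸) = r⁷s
  (r⁷s) · (r³s) = r⁴

Answer: r⁴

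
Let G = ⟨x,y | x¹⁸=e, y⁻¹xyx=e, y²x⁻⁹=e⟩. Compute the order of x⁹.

Compute successive powers until reaching e:
  (x⁹)¹ = x⁹, (x⁹)² = e.
The smallest positive k with (x⁹)ᵏ = e is 2.

Answer: 2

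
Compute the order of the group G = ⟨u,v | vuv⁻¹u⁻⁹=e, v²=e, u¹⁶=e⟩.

Enumerate words in the generators, reducing via the relations: the distinct elements are
  {e, u, v, uv, u², u³, u⁴, u⁵, u⁶, u⁷, u⁸, u⁹, u²v, u³v, u¹², u¹³, u¹¹, u¹⁰, u¹⁴, u¹⁵, u⁴v, u⁵v, u⁶v, u⁷v, u⁸v, u⁹v, u¹²v, u¹³v, u¹¹v, u¹⁰v, u¹⁴v, u¹⁵v}.
No further products give new elements, so |G| = 32.

Answer: 32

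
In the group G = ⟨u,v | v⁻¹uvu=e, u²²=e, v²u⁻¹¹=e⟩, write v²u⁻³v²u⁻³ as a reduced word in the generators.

Multiply left to right, reducing at each step:
  (u¹¹) · u⁻³ = u⁸
  (u⁸) · v² = u¹⁹
  (u¹⁹) · u⁻³ = u¹⁶

Answer: u¹⁶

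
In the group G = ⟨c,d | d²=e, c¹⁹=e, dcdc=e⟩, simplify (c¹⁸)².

Compute successive powers of (c¹⁸), reducing at each step:
  (c¹⁸)²: (c¹⁸) · c¹⁸ = c¹⁷

Answer: c¹⁷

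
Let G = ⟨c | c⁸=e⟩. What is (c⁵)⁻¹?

The order of (c⁵) is 8 (smallest k with (c⁵)ᵏ = e), so (c⁵)⁻¹ = (c⁵)⁷ = c³.
Check: (c⁵) · (c³) → (c⁵) · c³ = e, giving e as required.

Answer: c³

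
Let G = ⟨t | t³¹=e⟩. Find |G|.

G is generated by a single element, so G is cyclic. The relator gives t³¹ = e and no smaller power is forced to be e, so the 31 powers {e, t, t², t³, t⁴, t⁵, t⁶, t⁷, t⁸, t⁹, t²², t²³, t²¹, t²⁰, t²⁴, t²⁵, t²⁶, t²⁷, t²⁸, t²⁹, t³⁰, t¹², t¹³, t¹¹, t¹⁰, t¹⁴, t¹⁵, t¹⁶, t¹⁷, t¹⁸, t¹⁹} are distinct. Hence |G| = 31.

Answer: 31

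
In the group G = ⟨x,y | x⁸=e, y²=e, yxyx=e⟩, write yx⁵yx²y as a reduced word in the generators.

Multiply left to right, reducing at each step:
  y · x⁵ = x³y
  (x³y) · y = x³
  (x³) · x² = x⁵
  (x⁵) · y = x⁵y

Answer: x⁵y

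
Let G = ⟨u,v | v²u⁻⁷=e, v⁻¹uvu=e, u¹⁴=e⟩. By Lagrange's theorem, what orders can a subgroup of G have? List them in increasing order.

|G| = 28 = 2² · 7. By Lagrange's theorem the order of any subgroup divides 28; the divisors of 28 are 1, 2, 4, 7, 14, 28.

Answer: 1, 2, 4, 7, 14, 28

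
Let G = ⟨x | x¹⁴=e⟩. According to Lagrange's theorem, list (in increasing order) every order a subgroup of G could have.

|G| = 14 = 2 · 7. By Lagrange's theorem the order of any subgroup divides 14; the divisors of 14 are 1, 2, 7, 14.

Answer: 1, 2, 7, 14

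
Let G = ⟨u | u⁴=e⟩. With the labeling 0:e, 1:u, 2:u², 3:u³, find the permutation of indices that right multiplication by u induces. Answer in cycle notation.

(0 1 2 3)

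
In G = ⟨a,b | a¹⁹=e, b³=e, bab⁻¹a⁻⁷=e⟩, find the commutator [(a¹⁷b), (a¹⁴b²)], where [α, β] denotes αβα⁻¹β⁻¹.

[(a¹⁷b), (a¹⁴b²)] = (a¹⁷b)·(a¹⁴b²)·(a¹⁷b)⁻¹·(a¹⁴b²)⁻¹.
  (a¹⁷b) · (a¹⁴b²) = a
  a · (a³b²) = a⁴b²
  (a⁴b²) · (a¹⁶b) = a⁹

Answer: a⁹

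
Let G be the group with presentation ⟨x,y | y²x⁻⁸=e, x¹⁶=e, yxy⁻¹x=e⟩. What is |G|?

Enumerate words in the generators, reducing via the relations: the distinct elements are
  {e, x, y, xy, x², x³, x⁴, x⁵, x⁶, x⁷, x⁸, x⁹, x²y, x³y, x¹², x¹³, x¹¹, x¹⁰, x¹⁴, x¹⁵, x⁴y, x⁵y, x⁶y, x⁷y, y⁻¹, xy⁻¹, x²y⁻¹, x³y⁻¹, x⁴y⁻¹, x⁵y⁻¹, x⁶y⁻¹, x⁷y⁻¹}.
No further products give new elements, so |G| = 32.

Answer: 32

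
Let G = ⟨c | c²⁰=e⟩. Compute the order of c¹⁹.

Compute successive powers until reaching e:
  (c¹⁹)¹ = c¹⁹, (c¹⁹)² = c¹⁸, (c¹⁹)³ = c¹⁷, (c¹⁹)⁴ = c¹⁶, (c¹⁹)⁵ = c¹⁵, (c¹⁹)⁶ = c¹⁴, (c¹⁹)⁷ = c¹³, (c¹⁹)⁸ = c¹², (c¹⁹)⁹ = c¹¹, (c¹⁹)¹⁰ = c¹⁰, (c¹⁹)¹¹ = c⁹, (c¹⁹)¹² = c⁸, (c¹⁹)¹³ = c⁷, (c¹⁹)¹⁴ = c⁶, (c¹⁹)¹⁵ = c⁵, (c¹⁹)¹⁶ = c⁴, (c¹⁹)¹⁷ = c³, (c¹⁹)¹⁸ = c², (c¹⁹)¹⁹ = c, (c¹⁹)²⁰ = e.
The smallest positive k with (c¹⁹)ᵏ = e is 20.

Answer: 20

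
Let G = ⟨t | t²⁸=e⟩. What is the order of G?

G is generated by a single element, so G is cyclic. The relator gives t²⁸ = e and no smaller power is forced to be e, so the 28 powers {e, t, t², t³, t⁴, t⁵, t⁶, t⁷, t⁸, t⁹, t²², t²³, t²¹, t²⁰, t²⁴, t²⁵, t²⁶, t²⁷, t¹², t¹³, t¹¹, t¹⁰, t¹⁴, t¹⁵, t¹⁶, t¹⁷, t¹⁸, t¹⁹} are distinct. Hence |G| = 28.

Answer: 28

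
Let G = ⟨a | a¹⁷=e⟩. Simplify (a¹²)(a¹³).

Compute (a¹²) · (a¹³) by multiplying left to right and reducing via the relations at each step:
  (a¹²) · a¹³ = a⁸

Answer: a⁸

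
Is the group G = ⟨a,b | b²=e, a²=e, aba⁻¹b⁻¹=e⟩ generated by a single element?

|G| = 4, but the maximum element order in G is 2 < 4. No single element generates all of G, so G is not cyclic.

Answer: No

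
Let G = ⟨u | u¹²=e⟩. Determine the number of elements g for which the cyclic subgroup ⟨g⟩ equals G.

G is cyclic of order 12. An element generates G iff its order is 12, and a cyclic group of order 12 has exactly φ(12) = 4 such elements.

Answer: 4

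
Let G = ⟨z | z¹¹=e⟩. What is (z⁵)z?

Compute (z⁵) · z by multiplying left to right and reducing via the relations at each step:
  (z⁵) · z = z⁶

Answer: z⁶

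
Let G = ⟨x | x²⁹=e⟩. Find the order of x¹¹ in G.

Compute successive powers until reaching e:
  (x¹¹)¹ = x¹¹, (x¹¹)² = x²², (x¹¹)³ = x⁴, (x¹¹)⁴ = x¹⁵, (x¹¹)⁵ = x²⁶, (x¹¹)⁶ = x⁸, (x¹¹)⁷ = x¹⁹, (x¹¹)⁸ = x, (x¹¹)⁹ = x¹², (x¹¹)¹⁰ = x²³, (x¹¹)¹¹ = x⁵, (x¹¹)¹² = x¹⁶, (x¹¹)¹³ = x²⁷, (x¹¹)¹⁴ = x⁹, (x¹¹)¹⁵ = x²⁰, (x¹¹)¹⁶ = x², (x¹¹)¹⁷ = x¹³, (x¹¹)¹⁸ = x²⁴, (x¹¹)¹⁹ = x⁶, (x¹¹)²⁰ = x¹⁷, (x¹¹)²¹ = x²⁸, (x¹¹)²² = x¹⁰, (x¹¹)²³ = x²¹, (x¹¹)²⁴ = x³, (x¹¹)²⁵ = x¹⁴, (x¹¹)²⁶ = x²⁵, (x¹¹)²⁷ = x⁷, (x¹¹)²⁸ = x¹⁸, (x¹¹)²⁹ = e.
The smallest positive k with (x¹¹)ᵏ = e is 29.

Answer: 29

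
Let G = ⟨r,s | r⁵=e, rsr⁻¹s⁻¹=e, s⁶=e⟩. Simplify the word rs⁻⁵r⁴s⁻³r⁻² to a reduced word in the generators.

Multiply left to right, reducing at each step:
  r · s⁻⁵ = rs
  (rs) · r⁴ = s
  s · s⁻³ = s⁴
  (s⁴) · r⁻² = r³s⁴

Answer: r³s⁴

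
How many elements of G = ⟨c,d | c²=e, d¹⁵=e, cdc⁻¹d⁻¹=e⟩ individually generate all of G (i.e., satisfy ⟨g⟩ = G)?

G is cyclic of order 30. An element generates G iff its order is 30, and a cyclic group of order 30 has exactly φ(30) = 8 such elements.

Answer: 8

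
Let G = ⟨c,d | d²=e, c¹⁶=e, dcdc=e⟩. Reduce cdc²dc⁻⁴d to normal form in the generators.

Multiply left to right, reducing at each step:
  c · d = cd
  (cd) · c² = c¹⁵d
  (c¹⁵d) · d = c¹⁵
  (c¹⁵) · c⁻⁴ = c¹¹
  (c¹¹) · d = c¹¹d

Answer: c¹¹d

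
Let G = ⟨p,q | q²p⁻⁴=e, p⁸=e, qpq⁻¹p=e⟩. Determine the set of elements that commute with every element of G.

An element z ∈ Z(G) iff z commutes with every generator.
For example p⁴ is central: (p⁴)·p = p⁵ = p·(p⁴); (p⁴)·q = q⁻¹ = q·(p⁴).
Whereas p ∉ Z(G) since p·q = pq ≠ p³q⁻¹ = q·p.
Checking each of the 16 elements this way gives Z(G) = {e, p⁴}, of order 2.

Answer: {e, p⁴}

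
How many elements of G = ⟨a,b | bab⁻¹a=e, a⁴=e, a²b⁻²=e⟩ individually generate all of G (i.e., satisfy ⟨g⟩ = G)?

⟨g⟩ = G would require ord(g) = |G| = 8, but the maximum element order in G is 4 < 8. So G is not cyclic and no single element generates it: the count is 0.

Answer: 0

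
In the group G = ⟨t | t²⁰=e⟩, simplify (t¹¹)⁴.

Compute successive powers of (t¹¹), reducing at each step:
  (t¹¹)²: (t¹¹) · t¹¹ = t²
  (t¹¹)³: (t²) · t¹¹ = t¹³
  (t¹¹)⁴: (t¹³) · t¹¹ = t⁴

Answer: t⁴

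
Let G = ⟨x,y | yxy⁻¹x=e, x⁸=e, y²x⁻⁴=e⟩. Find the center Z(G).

An element z ∈ Z(G) iff z commutes with every generator.
For example x⁴ is central: (x⁴)·x = x⁵ = x·(x⁴); (x⁴)·y = y⁻¹ = y·(x⁴).
Whereas x ∉ Z(G) since x·y = xy ≠ x³y⁻¹ = y·x.
Checking each of the 16 elements this way gives Z(G) = {e, x⁴}, of order 2.

Answer: {e, x⁴}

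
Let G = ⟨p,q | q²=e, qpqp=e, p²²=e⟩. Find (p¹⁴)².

Compute successive powers of (p¹⁴), reducing at each step:
  (p¹⁴)²: (p¹⁴) · p¹⁴ = p⁶

Answer: p⁶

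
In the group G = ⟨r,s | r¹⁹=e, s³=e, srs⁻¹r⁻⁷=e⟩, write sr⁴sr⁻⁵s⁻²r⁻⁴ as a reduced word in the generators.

Multiply left to right, reducing at each step:
  s · r⁴ = r⁹s
  (r⁹s) · s = r⁹s²
  (r⁹s²) · r⁻⁵ = r¹¹s²
  (r¹¹s²) · s⁻² = r¹¹
  (r¹¹) · r⁻⁴ = r⁷

Answer: r⁷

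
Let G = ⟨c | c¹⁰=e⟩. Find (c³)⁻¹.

The order of (c³) is 10 (smallest k with (c³)ᵏ = e), so (c³)⁻¹ = (c³)⁹ = c⁷.
Check: (c³) · (c⁷) → (c³) · c⁷ = e, giving e as required.

Answer: c⁷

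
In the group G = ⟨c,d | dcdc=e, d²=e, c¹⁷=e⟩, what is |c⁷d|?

Compute successive powers until reaching e:
  (c⁷d)¹ = c⁷d, (c⁷d)² = e.
The smallest positive k with (c⁷d)ᵏ = e is 2.

Answer: 2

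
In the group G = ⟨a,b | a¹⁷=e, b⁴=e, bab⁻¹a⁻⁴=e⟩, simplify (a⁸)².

Compute successive powers of (a⁸), reducing at each step:
  (a⁸)²: (a⁸) · a⁸ = a¹⁶

Answer: a¹⁶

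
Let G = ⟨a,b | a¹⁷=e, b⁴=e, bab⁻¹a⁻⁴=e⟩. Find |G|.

Enumerate words in the generators, reducing via the relations: the distinct elements are
  {a, b, e, ab, a², a³, a⁴, a⁵, a⁶, a⁷, a⁸, a⁹, b², b³, ab², ab³, a²b, a³b, a¹², a¹³, a¹¹, a¹⁰, a¹⁴, a¹⁵, a¹⁶, a⁴b, a⁵b, a⁶b, a⁷b, a⁸b, a⁹b, a²b², a²b³, a³b², a³b³, a¹²b, a¹³b, a¹¹b, a¹⁰b, a¹⁴b, a¹⁵b, a¹⁶b, a⁴b², a⁴b³, a⁵b², a⁵b³, a⁶b², a⁶b³, a⁷b², a⁷b³, a⁸b², a⁸b³, a⁹b², a⁹b³, a¹²b², a¹²b³, a¹³b², a¹³b³, a¹¹b², a¹¹b³, a¹⁰b², a¹⁰b³, a¹⁴b², a¹⁴b³, a¹⁵b², a¹⁵b³, a¹⁶b², a¹⁶b³}.
No further products give new elements, so |G| = 68.

Answer: 68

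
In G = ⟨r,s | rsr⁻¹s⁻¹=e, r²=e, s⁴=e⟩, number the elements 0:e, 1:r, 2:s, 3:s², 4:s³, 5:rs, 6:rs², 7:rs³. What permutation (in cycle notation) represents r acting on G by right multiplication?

(0 1)(2 5)(3 6)(4 7)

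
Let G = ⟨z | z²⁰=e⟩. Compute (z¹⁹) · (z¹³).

Compute (z¹⁹) · (z¹³) by multiplying left to right and reducing via the relations at each step:
  (z¹⁹) · z¹³ = z¹²

Answer: z¹²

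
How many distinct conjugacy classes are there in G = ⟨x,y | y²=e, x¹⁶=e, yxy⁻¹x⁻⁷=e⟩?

The conjugacy classes (representative and size) are:
  [e] (size 1), [x] (size 2), [x¹⁴] (size 2), [x³] (size 2), [x⁴] (size 2), [x¹⁰] (size 2), [x⁸] (size 1), [x⁹] (size 2), [x¹¹] (size 2), [x¹⁰y] (size 8), [xy] (size 8).
Class equation: 1 + 2 + 2 + 2 + 2 + 2 + 1 + 2 + 2 + 8 + 8 = 32 = |G|. So G has 11 conjugacy classes.

Answer: 11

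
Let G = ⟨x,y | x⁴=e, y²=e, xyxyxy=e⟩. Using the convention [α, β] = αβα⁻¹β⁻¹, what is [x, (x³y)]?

[x, (x³y)] = x·(x³y)·x⁻¹·(x³y)⁻¹.
  x · (x³y) = y
  y · (x³) = yx³
  (yx³) · (yx) = xyx²

Answer: xyx²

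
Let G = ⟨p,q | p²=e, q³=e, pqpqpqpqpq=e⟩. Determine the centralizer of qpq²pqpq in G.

⟨qpq²pqpq⟩ ⊆ C_G(qpq²pqpq) since powers of qpq²pqpq commute with qpq²pqpq; so |C_G(qpq²pqpq)| ≥ |⟨qpq²pqpq⟩| = 3.
By orbit–stabilizer, |C_G(qpq²pqpq)| = |G| / |conj. class of qpq²pqpq| = 60 / 20 = 3.
The 3 elements commuting with qpq²pqpq are {e, q²pq²pqpq², qpq²pqpq}.

Answer: {e, q²pq²pqpq², qpq²pqpq}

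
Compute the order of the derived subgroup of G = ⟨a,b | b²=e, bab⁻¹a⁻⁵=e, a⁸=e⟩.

G' = [G, G] is generated by all commutators. The generator-pair commutators are: [a, b] = a⁴.
The subgroup they normally generate is {e, a⁴}, of order 2.
Check: |G/G'| = 16/2 = 8 is the order of the abelianisation.

Answer: 2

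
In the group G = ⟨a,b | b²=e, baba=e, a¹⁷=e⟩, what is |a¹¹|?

Compute successive powers until reaching e:
  (a¹¹)¹ = a¹¹, (a¹¹)² = a⁵, (a¹¹)³ = a¹⁶, (a¹¹)⁴ = a¹⁰, (a¹¹)⁵ = a⁴, (a¹¹)⁶ = a¹⁵, (a¹¹)⁷ = a⁹, (a¹¹)⁸ = a³, (a¹¹)⁹ = a¹⁴, (a¹¹)¹⁰ = a⁸, (a¹¹)¹¹ = a², (a¹¹)¹² = a¹³, (a¹¹)¹³ = a⁷, (a¹¹)¹⁴ = a, (a¹¹)¹⁵ = a¹², (a¹¹)¹⁶ = a⁶, (a¹¹)¹⁷ = e.
The smallest positive k with (a¹¹)ᵏ = e is 17.

Answer: 17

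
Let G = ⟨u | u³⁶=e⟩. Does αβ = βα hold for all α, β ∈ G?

G has a single generator, so G is cyclic and hence abelian.

Answer: Yes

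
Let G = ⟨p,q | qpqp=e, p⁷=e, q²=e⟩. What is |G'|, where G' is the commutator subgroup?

G' = [G, G] is generated by all commutators. The generator-pair commutators are: [p, q] = p².
The subgroup they normally generate is {e, p, p², p³, p⁴, p⁵, p⁶}, of order 7.
Check: |G/G'| = 14/7 = 2 is the order of the abelianisation.

Answer: 7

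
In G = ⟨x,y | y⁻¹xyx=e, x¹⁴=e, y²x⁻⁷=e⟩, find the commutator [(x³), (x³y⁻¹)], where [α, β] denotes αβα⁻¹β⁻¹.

[(x³), (x³y⁻¹)] = (x³)·(x³y⁻¹)·(x³)⁻¹·(x³y⁻¹)⁻¹.
  (x³) · (x³y⁻¹) = x⁶y⁻¹
  (x⁶y⁻¹) · (x¹¹) = x²y
  (x²y) · (x³y) = x⁶

Answer: x⁶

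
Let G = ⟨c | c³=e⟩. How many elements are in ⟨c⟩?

|⟨c⟩| equals the order of c. Compute successive powers until reaching e:
  c¹ = c, c² = c², c³ = e.
The smallest positive k with cᵏ = e is 3, so |⟨c⟩| = 3.

Answer: 3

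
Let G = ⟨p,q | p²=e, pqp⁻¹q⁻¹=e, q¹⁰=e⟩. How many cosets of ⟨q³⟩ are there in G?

First find ord(q³) by computing successive powers:
  (q³)¹ = q³, (q³)² = q⁶, (q³)³ = q⁹, (q³)⁴ = q², (q³)⁵ = q⁵, (q³)⁶ = q⁸, (q³)⁷ = q, (q³)⁸ = q⁴, (q³)⁹ = q⁷, (q³)¹⁰ = e.
So |⟨q³⟩| = ord(q³) = 10. With |G| = 20, by Lagrange [G : ⟨q³⟩] = 20/10 = 2.

Answer: 2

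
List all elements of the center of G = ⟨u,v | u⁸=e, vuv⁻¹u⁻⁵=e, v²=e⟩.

An element z ∈ Z(G) iff z commutes with every generator.
For example u² is central: (u²)·u = u³ = u·(u²); (u²)·v = u²v = v·(u²).
Whereas u ∉ Z(G) since u·v = uv ≠ u⁵v = v·u.
Checking each of the 16 elements this way gives Z(G) = {e, u², u⁴, u⁶}, of order 4.

Answer: {e, u², u⁴, u⁶}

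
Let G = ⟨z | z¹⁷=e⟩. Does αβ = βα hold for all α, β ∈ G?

G has a single generator, so G is cyclic and hence abelian.

Answer: Yes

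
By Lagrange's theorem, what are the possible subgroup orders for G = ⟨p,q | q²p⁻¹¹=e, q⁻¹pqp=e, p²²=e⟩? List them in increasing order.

|G| = 44 = 2² · 11. By Lagrange's theorem the order of any subgroup divides 44; the divisors of 44 are 1, 2, 4, 11, 22, 44.

Answer: 1, 2, 4, 11, 22, 44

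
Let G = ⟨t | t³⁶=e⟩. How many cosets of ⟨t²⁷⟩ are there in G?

First find ord(t²⁷) by computing successive powers:
  (t²⁷)¹ = t²⁷, (t²⁷)² = t¹⁸, (t²⁷)³ = t⁹, (t²⁷)⁴ = e.
So |⟨t²⁷⟩| = ord(t²⁷) = 4. With |G| = 36, by Lagrange [G : ⟨t²⁷⟩] = 36/4 = 9.

Answer: 9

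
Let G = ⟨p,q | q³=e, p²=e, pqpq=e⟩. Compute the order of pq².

Compute successive powers until reaching e:
  (pq²)¹ = pq², (pq²)² = e.
The smallest positive k with (pq²)ᵏ = e is 2.

Answer: 2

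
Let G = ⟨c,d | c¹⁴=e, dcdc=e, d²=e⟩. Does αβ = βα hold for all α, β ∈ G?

c·d = cd but d·c = c¹³d, so c·d ≠ d·c and G is not abelian.

Answer: No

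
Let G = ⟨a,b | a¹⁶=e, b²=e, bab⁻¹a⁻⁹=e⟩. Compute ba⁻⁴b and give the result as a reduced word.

Multiply left to right, reducing at each step:
  b · a⁻⁴ = a¹²b
  (a¹²b) · b = a¹²

Answer: a¹²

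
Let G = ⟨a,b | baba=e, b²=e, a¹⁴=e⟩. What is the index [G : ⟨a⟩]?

First find ord(a) by computing successive powers:
  a¹ = a, a² = a², a³ = a³, a⁴ = a⁴, a⁵ = a⁵, a⁶ = a⁶, a⁷ = a⁷, a⁸ = a⁸, a⁹ = a⁹, a¹⁰ = a¹⁰, a¹¹ = a¹¹, a¹² = a¹², a¹³ = a¹³, a¹⁴ = e.
So |⟨a⟩| = ord(a) = 14. With |G| = 28, by Lagrange [G : ⟨a⟩] = 28/14 = 2.

Answer: 2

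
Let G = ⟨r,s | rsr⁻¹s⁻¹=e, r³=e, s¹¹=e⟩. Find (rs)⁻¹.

The order of (rs) is 33 (smallest k with (rs)ᵏ = e), so (rs)⁻¹ = (rs)³² = r²s¹⁰.
Check: (rs) · (r²s¹⁰) → (rs) · r² = s;   s · s¹⁰ = e, giving e as required.

Answer: r²s¹⁰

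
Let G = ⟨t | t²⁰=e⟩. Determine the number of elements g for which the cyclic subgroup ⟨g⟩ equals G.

G is cyclic of order 20. An element generates G iff its order is 20, and a cyclic group of order 20 has exactly φ(20) = 8 such elements.

Answer: 8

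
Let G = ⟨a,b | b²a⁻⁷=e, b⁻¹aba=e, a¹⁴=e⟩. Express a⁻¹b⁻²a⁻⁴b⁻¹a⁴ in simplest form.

Multiply left to right, reducing at each step:
  (a¹³) · b⁻² = a⁶
  (a⁶) · a⁻⁴ = a²
  (a²) · b⁻¹ = a²b⁻¹
  (a²b⁻¹) · a⁴ = a⁵b

Answer: a⁵b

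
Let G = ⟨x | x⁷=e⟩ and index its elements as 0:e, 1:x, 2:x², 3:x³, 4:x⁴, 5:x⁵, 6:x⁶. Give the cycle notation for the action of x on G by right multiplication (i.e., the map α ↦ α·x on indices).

(0 1 2 3 4 5 6)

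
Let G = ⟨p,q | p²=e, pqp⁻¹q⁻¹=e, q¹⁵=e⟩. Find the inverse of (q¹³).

The order of (q¹³) is 15 (smallest k with (q¹³)ᵏ = e), so (q¹³)⁻¹ = (q¹³)¹⁴ = q².
Check: (q¹³) · (q²) → (q¹³) · q² = e, giving e as required.

Answer: q²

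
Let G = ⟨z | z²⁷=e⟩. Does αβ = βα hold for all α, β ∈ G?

G has a single generator, so G is cyclic and hence abelian.

Answer: Yes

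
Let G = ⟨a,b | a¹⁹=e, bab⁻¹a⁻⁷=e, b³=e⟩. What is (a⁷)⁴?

Compute successive powers of (a⁷), reducing at each step:
  (a⁷)²: (a⁷) · a⁷ = a¹⁴
  (a⁷)³: (a¹⁴) · a⁷ = a²
  (a⁷)⁴: (a²) · a⁷ = a⁹

Answer: a⁹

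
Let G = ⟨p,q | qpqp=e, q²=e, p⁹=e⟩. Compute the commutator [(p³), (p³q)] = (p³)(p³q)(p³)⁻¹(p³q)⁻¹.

[(p³), (p³q)] = (p³)·(p³q)·(p³)⁻¹·(p³q)⁻¹.
  (p³) · (p³q) = p⁶q
  (p⁶q) · (p⁶) = q
  q · (p³q) = p⁶

Answer: p⁶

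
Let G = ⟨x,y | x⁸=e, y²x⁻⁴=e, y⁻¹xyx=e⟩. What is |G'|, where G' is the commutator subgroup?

G' = [G, G] is generated by all commutators. The generator-pair commutators are: [x, y] = x².
The subgroup they normally generate is {e, x², x⁴, x⁶}, of order 4.
Check: |G/G'| = 16/4 = 4 is the order of the abelianisation.

Answer: 4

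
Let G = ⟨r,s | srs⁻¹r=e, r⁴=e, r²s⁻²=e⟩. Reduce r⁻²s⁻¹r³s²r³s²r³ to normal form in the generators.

Multiply left to right, reducing at each step:
  (r²) · s⁻¹ = s
  s · r³ = rs
  (rs) · s² = rs⁻¹
  (rs⁻¹) · r³ = s
  s · s² = s⁻¹
  (s⁻¹) · r³ = rs⁻¹

Answer: rs⁻¹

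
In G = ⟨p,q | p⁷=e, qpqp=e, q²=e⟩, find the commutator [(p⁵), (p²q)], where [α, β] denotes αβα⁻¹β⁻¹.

[(p⁵), (p²q)] = (p⁵)·(p²q)·(p⁵)⁻¹·(p²q)⁻¹.
  (p⁵) · (p²q) = q
  q · (p²) = p⁵q
  (p⁵q) · (p²q) = p³

Answer: p³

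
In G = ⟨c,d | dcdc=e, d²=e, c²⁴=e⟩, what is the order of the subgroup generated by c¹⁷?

|⟨c¹⁷⟩| equals the order of c¹⁷. Compute successive powers until reaching e:
  (c¹⁷)¹ = c¹⁷, (c¹⁷)² = c¹⁰, (c¹⁷)³ = c³, (c¹⁷)⁴ = c²⁰, (c¹⁷)⁵ = c¹³, (c¹⁷)⁶ = c⁶, (c¹⁷)⁷ = c²³, (c¹⁷)⁸ = c¹⁶, (c¹⁷)⁹ = c⁹, (c¹⁷)¹⁰ = c², (c¹⁷)¹¹ = c¹⁹, (c¹⁷)¹² = c¹², (c¹⁷)¹³ = c⁵, (c¹⁷)¹⁴ = c²², (c¹⁷)¹⁵ = c¹⁵, (c¹⁷)¹⁶ = c⁸, (c¹⁷)¹⁷ = c, (c¹⁷)¹⁸ = c¹⁸, (c¹⁷)¹⁹ = c¹¹, (c¹⁷)²⁰ = c⁴, (c¹⁷)²¹ = c²¹, (c¹⁷)²² = c¹⁴, (c¹⁷)²³ = c⁷, (c¹⁷)²⁴ = e.
The smallest positive k with (c¹⁷)ᵏ = e is 24, so |⟨c¹⁷⟩| = 24.

Answer: 24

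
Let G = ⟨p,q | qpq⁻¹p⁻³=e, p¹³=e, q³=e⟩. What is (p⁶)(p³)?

Compute (p⁶) · (p³) by multiplying left to right and reducing via the relations at each step:
  (p⁶) · p³ = p⁹

Answer: p⁹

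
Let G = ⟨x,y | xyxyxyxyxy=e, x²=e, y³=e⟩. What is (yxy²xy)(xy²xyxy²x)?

Compute (yxy²xy) · (xy²xyxy²x) by multiplying left to right and reducing via the relations at each step:
  (yxy²xy) · x = yxy²xyx
  (yxy²xyx) · y² = yxy²xyxy²
  (yxy²xyxy²) · x = yxy²xyxy²x
  (yxy²xyxy²x) · y = yxy²xyxy²xy
  (yxy²xyxy²xy) · x = xyxy²xyxy²xy
  (xyxy²xyxy²xy) · y² = xyxy²xyxy²x
  (xyxy²xyxy²x) · x = xyxy²xyxy²

Answer: xyxy²xyxy²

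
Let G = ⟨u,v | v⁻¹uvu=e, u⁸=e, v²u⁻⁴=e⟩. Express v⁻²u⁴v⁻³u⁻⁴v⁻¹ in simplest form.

Multiply left to right, reducing at each step:
  (u⁴) · u⁴ = e
  e · v⁻³ = v
  v · u⁻⁴ = v⁻¹
  (v⁻¹) · v⁻¹ = u⁴

Answer: u⁴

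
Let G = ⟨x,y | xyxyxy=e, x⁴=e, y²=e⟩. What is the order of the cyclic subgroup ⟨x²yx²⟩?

|⟨x²yx²⟩| equals the order of x²yx². Compute successive powers until reaching e:
  (x²yx²)¹ = x²yx², (x²yx²)² = e.
The smallest positive k with (x²yx²)ᵏ = e is 2, so |⟨x²yx²⟩| = 2.

Answer: 2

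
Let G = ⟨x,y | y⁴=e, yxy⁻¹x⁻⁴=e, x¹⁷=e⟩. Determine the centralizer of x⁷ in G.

⟨x⁷⟩ ⊆ C_G(x⁷) since powers of x⁷ commute with x⁷; so |C_G(x⁷)| ≥ |⟨x⁷⟩| = 17.
By orbit–stabilizer, |C_G(x⁷)| = |G| / |conj. class of x⁷| = 68 / 4 = 17.
The 17 elements commuting with x⁷ are {e, x, x², x³, x⁴, x⁵, x⁶, x⁷, x⁸, x⁹, x¹⁰, x¹¹, x¹², x¹³, x¹⁴, x¹⁵, x¹⁶}.

Answer: {e, x, x², x³, x⁴, x⁵, x⁶, x⁷, x⁸, x⁹, x¹⁰, x¹¹, x¹², x¹³, x¹⁴, x¹⁵, x¹⁶}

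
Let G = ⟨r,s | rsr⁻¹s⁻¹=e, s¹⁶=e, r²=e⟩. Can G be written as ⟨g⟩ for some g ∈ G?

|G| = 32, but the maximum element order in G is 16 < 32. No single element generates all of G, so G is not cyclic.

Answer: No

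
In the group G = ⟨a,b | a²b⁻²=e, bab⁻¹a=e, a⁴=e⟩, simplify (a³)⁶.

Compute successive powers of (a³), reducing at each step:
  (a³)²: (a³) · a³ = a²
  (a³)³: (a²) · a³ = a
  (a³)⁴: a · a³ = e
  (a³)⁵: e · a³ = a³
  (a³)⁶: (a³) · a³ = a²

Answer: a²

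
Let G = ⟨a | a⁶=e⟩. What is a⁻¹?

The order of a is 6 (smallest k with aᵏ = e), so a⁻¹ = a⁵ = a⁵.
Check: a · (a⁵) → a · a⁵ = e, giving e as required.

Answer: a⁵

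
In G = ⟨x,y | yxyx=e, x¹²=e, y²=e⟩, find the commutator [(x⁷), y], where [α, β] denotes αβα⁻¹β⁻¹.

[(x⁷), y] = (x⁷)·y·(x⁷)⁻¹·y⁻¹.
  (x⁷) · y = x⁷y
  (x⁷y) · (x⁵) = x²y
  (x²y) · y = x²

Answer: x²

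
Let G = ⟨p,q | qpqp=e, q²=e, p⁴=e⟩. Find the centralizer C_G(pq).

⟨pq⟩ ⊆ C_G(pq) since powers of pq commute with pq; so |C_G(pq)| ≥ |⟨pq⟩| = 2.
By orbit–stabilizer, |C_G(pq)| = |G| / |conj. class of pq| = 8 / 2 = 4.
The 4 elements commuting with pq are {e, p², p³q, pq}.

Answer: {e, p², p³q, pq}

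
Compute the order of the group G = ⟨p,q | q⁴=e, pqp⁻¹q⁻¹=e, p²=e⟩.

Enumerate words in the generators, reducing via the relations: the distinct elements are
  {e, p, q, pq, q², q³, pq², pq³}.
No further products give new elements, so |G| = 8.

Answer: 8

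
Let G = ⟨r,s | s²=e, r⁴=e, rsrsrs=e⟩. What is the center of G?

An element z ∈ Z(G) iff z commutes with every generator.
For example e is central: e·r = r = r·e; e·s = s = s·e.
Whereas r ∉ Z(G) since r·s = rs ≠ sr = s·r.
Checking each of the 24 elements this way gives Z(G) = {e}, of order 1.

Answer: {e}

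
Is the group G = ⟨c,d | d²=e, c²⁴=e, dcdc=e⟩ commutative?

c·d = cd but d·c = c²³d, so c·d ≠ d·c and G is not abelian.

Answer: No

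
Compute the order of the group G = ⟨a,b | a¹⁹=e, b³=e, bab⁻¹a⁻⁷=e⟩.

Enumerate words in the generators, reducing via the relations: the distinct elements are
  {a, b, e, ab, a², a³, a⁴, a⁵, a⁶, a⁷, a⁸, a⁹, b², ab², a²b, a³b, a¹², a¹³, a¹¹, a¹⁰, a¹⁴, a¹⁵, a¹⁶, a¹⁷, a¹⁸, a⁴b, a⁵b, a⁶b, a⁷b, a⁸b, a⁹b, a²b², a³b², a¹²b, a¹³b, a¹¹b, a¹⁰b, a¹⁴b, a¹⁵b, a¹⁶b, a¹⁷b, a¹⁸b, a⁴b², a⁵b², a⁶b², a⁷b², a⁸b², a⁹b², a¹²b², a¹³b², a¹¹b², a¹⁰b², a¹⁴b², a¹⁵b², a¹⁶b², a¹⁷b², a¹⁸b²}.
No further products give new elements, so |G| = 57.

Answer: 57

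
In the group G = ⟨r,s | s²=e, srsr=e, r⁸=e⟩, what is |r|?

Compute successive powers until reaching e:
  r¹ = r, r² = r², r³ = r³, r⁴ = r⁴, r⁵ = r⁵, r⁶ = r⁶, r⁷ = r⁷, r⁸ = e.
The smallest positive k with rᵏ = e is 8.

Answer: 8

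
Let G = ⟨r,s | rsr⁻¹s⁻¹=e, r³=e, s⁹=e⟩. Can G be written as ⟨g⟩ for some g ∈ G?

|G| = 27, but the maximum element order in G is 9 < 27. No single element generates all of G, so G is not cyclic.

Answer: No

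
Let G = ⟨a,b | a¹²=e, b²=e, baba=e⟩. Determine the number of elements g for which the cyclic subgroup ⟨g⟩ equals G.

⟨g⟩ = G would require ord(g) = |G| = 24, but the maximum element order in G is 12 < 24. So G is not cyclic and no single element generates it: the count is 0.

Answer: 0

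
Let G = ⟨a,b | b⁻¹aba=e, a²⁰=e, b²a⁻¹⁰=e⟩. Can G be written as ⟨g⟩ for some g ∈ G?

Every cyclic group is abelian. But a·b = ab while b·a = a⁹b⁻¹, so a·b ≠ b·a and G is not abelian. Hence G is not cyclic.

Answer: No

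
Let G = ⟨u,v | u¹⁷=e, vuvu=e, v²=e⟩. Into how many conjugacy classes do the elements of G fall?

The conjugacy classes (representative and size) are:
  [e] (size 1), [u¹⁶] (size 2), [u²] (size 2), [u³] (size 2), [u¹³] (size 2), [u¹²] (size 2), [u⁶] (size 2), [u¹⁰] (size 2), [u⁹] (size 2), [u⁷v] (size 17).
Class equation: 1 + 2 + 2 + 2 + 2 + 2 + 2 + 2 + 2 + 17 = 34 = |G|. So G has 10 conjugacy classes.

Answer: 10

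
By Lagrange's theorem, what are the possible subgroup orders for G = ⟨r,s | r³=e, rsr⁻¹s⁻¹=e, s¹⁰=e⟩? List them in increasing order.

|G| = 30 = 2 · 3 · 5. By Lagrange's theorem the order of any subgroup divides 30; the divisors of 30 are 1, 2, 3, 5, 6, 10, 15, 30.

Answer: 1, 2, 3, 5, 6, 10, 15, 30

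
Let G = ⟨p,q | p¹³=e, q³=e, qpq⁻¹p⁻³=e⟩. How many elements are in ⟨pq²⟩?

|⟨pq²⟩| equals the order of pq². Compute successive powers until reaching e:
  (pq²)¹ = pq², (pq²)² = p¹⁰q, (pq²)³ = e.
The smallest positive k with (pq²)ᵏ = e is 3, so |⟨pq²⟩| = 3.

Answer: 3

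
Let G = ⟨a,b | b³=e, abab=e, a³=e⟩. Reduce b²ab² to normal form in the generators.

Multiply left to right, reducing at each step:
  (b²) · a = b²a
  (b²a) · b² = ab²a

Answer: ab²a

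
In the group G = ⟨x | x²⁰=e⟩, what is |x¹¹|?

Compute successive powers until reaching e:
  (x¹¹)¹ = x¹¹, (x¹¹)² = x², (x¹¹)³ = x¹³, (x¹¹)⁴ = x⁴, (x¹¹)⁵ = x¹⁵, (x¹¹)⁶ = x⁶, (x¹¹)⁷ = x¹⁷, (x¹¹)⁸ = x⁸, (x¹¹)⁹ = x¹⁹, (x¹¹)¹⁰ = x¹⁰, (x¹¹)¹¹ = x, (x¹¹)¹² = x¹², (x¹¹)¹³ = x³, (x¹¹)¹⁴ = x¹⁴, (x¹¹)¹⁵ = x⁵, (x¹¹)¹⁶ = x¹⁶, (x¹¹)¹⁷ = x⁷, (x¹¹)¹⁸ = x¹⁸, (x¹¹)¹⁹ = x⁹, (x¹¹)²⁰ = e.
The smallest positive k with (x¹¹)ᵏ = e is 20.

Answer: 20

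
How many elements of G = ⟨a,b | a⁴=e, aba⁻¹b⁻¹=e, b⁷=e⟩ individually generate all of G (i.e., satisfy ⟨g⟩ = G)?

G is cyclic of order 28. An element generates G iff its order is 28, and a cyclic group of order 28 has exactly φ(28) = 12 such elements.

Answer: 12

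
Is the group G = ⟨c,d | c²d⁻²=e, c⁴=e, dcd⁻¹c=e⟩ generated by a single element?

Every cyclic group is abelian. But c·d = cd while d·c = cd⁻¹, so c·d ≠ d·c and G is not abelian. Hence G is not cyclic.

Answer: No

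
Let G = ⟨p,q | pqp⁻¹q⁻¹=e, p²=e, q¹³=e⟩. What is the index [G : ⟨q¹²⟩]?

First find ord(q¹²) by computing successive powers:
  (q¹²)¹ = q¹², (q¹²)² = q¹¹, (q¹²)³ = q¹⁰, (q¹²)⁴ = q⁹, (q¹²)⁵ = q⁸, (q¹²)⁶ = q⁷, (q¹²)⁷ = q⁶, (q¹²)⁸ = q⁵, (q¹²)⁹ = q⁴, (q¹²)¹⁰ = q³, (q¹²)¹¹ = q², (q¹²)¹² = q, (q¹²)¹³ = e.
So |⟨q¹²⟩| = ord(q¹²) = 13. With |G| = 26, by Lagrange [G : ⟨q¹²⟩] = 26/13 = 2.

Answer: 2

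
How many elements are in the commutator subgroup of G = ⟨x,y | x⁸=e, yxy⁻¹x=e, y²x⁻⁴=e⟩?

G' = [G, G] is generated by all commutators. The generator-pair commutators are: [x, y] = x².
The subgroup they normally generate is {e, x², x⁴, x⁶}, of order 4.
Check: |G/G'| = 16/4 = 4 is the order of the abelianisation.

Answer: 4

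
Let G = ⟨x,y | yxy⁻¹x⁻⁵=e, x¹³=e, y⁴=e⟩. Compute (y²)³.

Compute successive powers of (y²), reducing at each step:
  (y²)²: (y²) · y² = e
  (y²)³: e · y² = y²

Answer: y²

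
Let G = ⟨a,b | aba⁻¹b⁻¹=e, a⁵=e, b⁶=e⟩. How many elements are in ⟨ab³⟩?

|⟨ab³⟩| equals the order of ab³. Compute successive powers until reaching e:
  (ab³)¹ = ab³, (ab³)² = a², (ab³)³ = a³b³, (ab³)⁴ = a⁴, (ab³)⁵ = b³, (ab³)⁶ = a, (ab³)⁷ = a²b³, (ab³)⁸ = a³, (ab³)⁹ = a⁴b³, (ab³)¹⁰ = e.
The smallest positive k with (ab³)ᵏ = e is 10, so |⟨ab³⟩| = 10.

Answer: 10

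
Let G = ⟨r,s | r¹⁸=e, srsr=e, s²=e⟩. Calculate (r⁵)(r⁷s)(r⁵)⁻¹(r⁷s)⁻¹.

[(r⁵), (r⁷s)] = (r⁵)·(r⁷s)·(r⁵)⁻¹·(r⁷s)⁻¹.
  (r⁵) · (r⁷s) = r¹²s
  (r¹²s) · (r¹³) = r¹⁷s
  (r¹⁷s) · (r⁷s) = r¹⁰

Answer: r¹⁰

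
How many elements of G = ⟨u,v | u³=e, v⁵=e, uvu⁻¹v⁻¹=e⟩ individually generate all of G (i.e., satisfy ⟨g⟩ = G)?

G is cyclic of order 15. An element generates G iff its order is 15, and a cyclic group of order 15 has exactly φ(15) = 8 such elements.

Answer: 8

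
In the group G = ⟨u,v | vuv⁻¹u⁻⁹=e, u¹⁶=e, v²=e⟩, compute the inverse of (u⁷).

The order of (u⁷) is 16 (smallest k with (u⁷)ᵏ = e), so (u⁷)⁻¹ = (u⁷)¹⁵ = u⁹.
Check: (u⁷) · (u⁹) → (u⁷) · u⁹ = e, giving e as required.

Answer: u⁹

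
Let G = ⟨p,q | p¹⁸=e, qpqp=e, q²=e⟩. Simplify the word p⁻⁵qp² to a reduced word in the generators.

Multiply left to right, reducing at each step:
  (p¹³) · q = p¹³q
  (p¹³q) · p² = p¹¹q

Answer: p¹¹q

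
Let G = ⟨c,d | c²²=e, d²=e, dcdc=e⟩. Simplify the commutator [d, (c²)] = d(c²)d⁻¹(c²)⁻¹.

[d, (c²)] = d·(c²)·d⁻¹·(c²)⁻¹.
  d · (c²) = c²⁰d
  (c²⁰d) · d = c²⁰
  (c²⁰) · (c²⁰) = c¹⁸

Answer: c¹⁸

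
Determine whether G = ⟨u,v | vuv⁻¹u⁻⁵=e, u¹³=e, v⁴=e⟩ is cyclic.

Every cyclic group is abelian. But u·v = uv while v·u = u⁵v, so u·v ≠ v·u and G is not abelian. Hence G is not cyclic.

Answer: No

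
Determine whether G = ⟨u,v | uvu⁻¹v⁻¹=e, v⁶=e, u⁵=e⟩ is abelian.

Each pair of generators commutes: u·v = uv = v·u. Since the generators pairwise commute, every element of G commutes with every other, so G is abelian.

Answer: Yes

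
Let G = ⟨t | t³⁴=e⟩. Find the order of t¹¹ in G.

Compute successive powers until reaching e:
  (t¹¹)¹ = t¹¹, (t¹¹)² = t²², (t¹¹)³ = t³³, (t¹¹)⁴ = t¹⁰, (t¹¹)⁵ = t²¹, (t¹¹)⁶ = t³², (t¹¹)⁷ = t⁹, (t¹¹)⁸ = t²⁰, (t¹¹)⁹ = t³¹, (t¹¹)¹⁰ = t⁸, (t¹¹)¹¹ = t¹⁹, (t¹¹)¹² = t³⁰, (t¹¹)¹³ = t⁷, (t¹¹)¹⁴ = t¹⁸, (t¹¹)¹⁵ = t²⁹, (t¹¹)¹⁶ = t⁶, (t¹¹)¹⁷ = t¹⁷, (t¹¹)¹⁸ = t²⁸, (t¹¹)¹⁹ = t⁵, (t¹¹)²⁰ = t¹⁶, (t¹¹)²¹ = t²⁷, (t¹¹)²² = t⁴, (t¹¹)²³ = t¹⁵, (t¹¹)²⁴ = t²⁶, (t¹¹)²⁵ = t³, (t¹¹)²⁶ = t¹⁴, (t¹¹)²⁷ = t²⁵, (t¹¹)²⁸ = t², (t¹¹)²⁹ = t¹³, (t¹¹)³⁰ = t²⁴, (t¹¹)³¹ = t, (t¹¹)³² = t¹², (t¹¹)³³ = t²³, (t¹¹)³⁴ = e.
The smallest positive k with (t¹¹)ᵏ = e is 34.

Answer: 34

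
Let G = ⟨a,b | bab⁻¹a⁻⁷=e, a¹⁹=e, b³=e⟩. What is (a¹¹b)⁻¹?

The order of (a¹¹b) is 3 (smallest k with (a¹¹b)ᵏ = e), so (a¹¹b)⁻¹ = (a¹¹b)² = a¹²b².
Check: (a¹¹b) · (a¹²b²) → (a¹¹b) · a¹² = b;   b · b² = e, giving e as required.

Answer: a¹²b²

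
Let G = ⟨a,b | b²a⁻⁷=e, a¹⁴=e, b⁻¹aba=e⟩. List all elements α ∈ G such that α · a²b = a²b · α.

⟨a²b⟩ ⊆ C_G(a²b) since powers of a²b commute with a²b; so |C_G(a²b)| ≥ |⟨a²b⟩| = 4.
By orbit–stabilizer, |C_G(a²b)| = |G| / |conj. class of a²b| = 28 / 7 = 4.
The 4 elements commuting with a²b are {e, a⁷, a²b, a²b⁻¹}.

Answer: {e, a⁷, a²b, a²b⁻¹}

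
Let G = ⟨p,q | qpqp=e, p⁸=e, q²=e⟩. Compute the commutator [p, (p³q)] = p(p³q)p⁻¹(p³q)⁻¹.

[p, (p³q)] = p·(p³q)·p⁻¹·(p³q)⁻¹.
  p · (p³q) = p⁴q
  (p⁴q) · (p⁷) = p⁵q
  (p⁵q) · (p³q) = p²

Answer: p²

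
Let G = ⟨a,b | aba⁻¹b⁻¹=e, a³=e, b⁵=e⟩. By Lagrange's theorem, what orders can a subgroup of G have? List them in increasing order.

|G| = 15 = 3 · 5. By Lagrange's theorem the order of any subgroup divides 15; the divisors of 15 are 1, 3, 5, 15.

Answer: 1, 3, 5, 15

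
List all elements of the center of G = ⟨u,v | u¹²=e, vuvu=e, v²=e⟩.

An element z ∈ Z(G) iff z commutes with every generator.
For example u⁶ is central: (u⁶)·u = u⁷ = u·(u⁶); (u⁶)·v = u⁶v = v·(u⁶).
Whereas u ∉ Z(G) since u·v = uv ≠ u¹¹v = v·u.
Checking each of the 24 elements this way gives Z(G) = {e, u⁶}, of order 2.

Answer: {e, u⁶}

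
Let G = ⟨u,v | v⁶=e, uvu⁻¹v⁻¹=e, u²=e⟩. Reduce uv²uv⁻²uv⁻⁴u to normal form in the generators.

Multiply left to right, reducing at each step:
  u · v² = uv²
  (uv²) · u = v²
  (v²) · v⁻² = e
  e · u = u
  u · v⁻⁴ = uv²
  (uv²) · u = v²

Answer: v²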